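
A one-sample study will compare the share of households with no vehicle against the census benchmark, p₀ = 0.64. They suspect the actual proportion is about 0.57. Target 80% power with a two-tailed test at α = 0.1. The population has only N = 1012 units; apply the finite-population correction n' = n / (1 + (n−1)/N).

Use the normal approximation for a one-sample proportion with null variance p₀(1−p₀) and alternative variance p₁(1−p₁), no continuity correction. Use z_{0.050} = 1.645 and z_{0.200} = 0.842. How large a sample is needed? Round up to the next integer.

n = [z_{α/2}·√(p₀q₀) + z_β·√(p₁q₁)]² / (p₁ − p₀)²
  = [1.645·√(0.64·0.36) + 0.842·√(0.57·0.43)]² / (-0.07)²
  = [1.645·0.4800 + 0.842·0.4951]² / 0.0049
  = [1.2065]² / 0.0049
  = 297.05
Finite-population correction (N = 1012): 297.05 / (1 + (297.05 − 1)/1012) = 229.82.
Round up → n = 230.

n = 230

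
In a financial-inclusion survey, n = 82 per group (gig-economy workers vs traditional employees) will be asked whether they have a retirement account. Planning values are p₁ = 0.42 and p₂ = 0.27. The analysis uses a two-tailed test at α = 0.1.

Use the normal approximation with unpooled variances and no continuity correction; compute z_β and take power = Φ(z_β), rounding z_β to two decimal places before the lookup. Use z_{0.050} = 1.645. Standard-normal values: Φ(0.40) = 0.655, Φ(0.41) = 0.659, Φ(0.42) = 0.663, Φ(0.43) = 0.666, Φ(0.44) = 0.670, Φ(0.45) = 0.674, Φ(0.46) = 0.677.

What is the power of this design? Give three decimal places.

Power ≈ 0.655

z_β = |p₁−p₂|·√(n/[p₁q₁+p₂q₂]) − z_{α/2}
    = 0.15 · √(82/0.4407) − 1.645
    = 0.15 · 13.6407 − 1.645
    = 2.0461 − 1.645 = 0.4011 → 0.40
Power = Φ(0.40) = 0.655.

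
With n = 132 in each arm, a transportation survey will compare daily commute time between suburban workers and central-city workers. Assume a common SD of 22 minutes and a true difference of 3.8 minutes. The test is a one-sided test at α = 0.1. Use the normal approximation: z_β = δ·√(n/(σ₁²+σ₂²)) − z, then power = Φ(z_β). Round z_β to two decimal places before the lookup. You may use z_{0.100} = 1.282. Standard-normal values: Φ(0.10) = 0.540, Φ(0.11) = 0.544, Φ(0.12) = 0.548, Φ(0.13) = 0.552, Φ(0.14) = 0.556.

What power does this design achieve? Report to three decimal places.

z_β = δ·√(n/(σ₁²+σ₂²)) − z_α
    = 3.8 · √(132/968) − 1.282
    = 3.8 · 0.36927 − 1.282
    = 1.4032 − 1.282 = 0.1212 → 0.12
Power = Φ(0.12) = 0.548.

Power ≈ 0.548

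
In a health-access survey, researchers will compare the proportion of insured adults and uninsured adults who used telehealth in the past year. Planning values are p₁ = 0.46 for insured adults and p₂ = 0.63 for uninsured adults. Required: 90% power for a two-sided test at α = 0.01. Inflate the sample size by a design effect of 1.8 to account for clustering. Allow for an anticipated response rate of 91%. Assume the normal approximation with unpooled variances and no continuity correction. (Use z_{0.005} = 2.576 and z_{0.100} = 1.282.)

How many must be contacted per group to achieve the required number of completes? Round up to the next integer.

n = (z_{α/2} + z_β)² · [p₁(1−p₁) + p₂(1−p₂)] / (p₁ − p₂)²
  = (2.576 + 1.282)² · (0.46·0.54 + 0.63·0.37) / (-0.17)²
  = (3.858)² · (0.2484 + 0.2331) / 0.0289
  = 14.8842 · 0.4815 / 0.0289
  = 247.98
Design effect: 1.8 × 247.98 = 446.37.
Adjust for 91% response: 446.37 / 0.91 = 490.52.
Round up → n = 491 per group.

n = 491 per group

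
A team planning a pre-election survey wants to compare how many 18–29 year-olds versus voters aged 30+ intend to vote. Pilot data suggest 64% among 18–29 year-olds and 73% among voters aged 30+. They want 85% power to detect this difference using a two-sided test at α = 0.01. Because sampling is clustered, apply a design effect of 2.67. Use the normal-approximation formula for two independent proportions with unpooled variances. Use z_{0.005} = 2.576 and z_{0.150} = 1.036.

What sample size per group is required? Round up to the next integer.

n = 1839 per group

n = (z_{α/2} + z_β)² · [p₁(1−p₁) + p₂(1−p₂)] / (p₁ − p₂)²
  = (2.576 + 1.036)² · (0.64·0.36 + 0.73·0.27) / (-0.09)²
  = (3.612)² · (0.2304 + 0.1971) / 0.0081
  = 13.0465 · 0.4275 / 0.0081
  = 688.57
Design effect: 2.67 × 688.57 = 1838.48.
Round up → n = 1839 per group.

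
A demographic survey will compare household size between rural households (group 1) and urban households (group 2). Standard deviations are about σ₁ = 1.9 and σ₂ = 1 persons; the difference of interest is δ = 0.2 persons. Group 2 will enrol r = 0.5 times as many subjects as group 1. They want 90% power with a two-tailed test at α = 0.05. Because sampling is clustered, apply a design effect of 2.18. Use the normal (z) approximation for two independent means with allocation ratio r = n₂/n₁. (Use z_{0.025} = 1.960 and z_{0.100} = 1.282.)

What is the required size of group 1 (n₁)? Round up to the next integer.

n₁ = (z_{α/2} + z_β)² · (σ₁² + σ₂²/r) / δ²
   = (1.960 + 1.282)² · (1.9² + 1²/0.5) / 0.2²
   = 10.5106 · (3.61 + 2) / 0.04
   = 10.5106 · 5.61 / 0.04
   = 1474.11
Design effect: 2.18 × 1474.11 = 3213.55.
Round up → n₁ = 3214; n₂ = r·n₁ = 0.5 × 3214 = 1607.

n₁ = 3214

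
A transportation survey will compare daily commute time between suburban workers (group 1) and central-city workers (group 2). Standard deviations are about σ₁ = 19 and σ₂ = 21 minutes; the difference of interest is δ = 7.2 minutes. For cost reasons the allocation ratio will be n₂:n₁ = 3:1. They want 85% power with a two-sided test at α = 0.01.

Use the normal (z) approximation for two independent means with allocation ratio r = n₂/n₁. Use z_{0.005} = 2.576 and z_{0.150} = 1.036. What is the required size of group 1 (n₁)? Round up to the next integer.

n₁ = (z_{α/2} + z_β)² · (σ₁² + σ₂²/r) / δ²
   = (2.576 + 1.036)² · (19² + 21²/3) / 7.2²
   = 13.0465 · (361 + 147) / 51.84
   = 13.0465 · 508 / 51.84
   = 127.85
Round up → n₁ = 128; n₂ = r·n₁ = 3 × 128 = 384.

n₁ = 128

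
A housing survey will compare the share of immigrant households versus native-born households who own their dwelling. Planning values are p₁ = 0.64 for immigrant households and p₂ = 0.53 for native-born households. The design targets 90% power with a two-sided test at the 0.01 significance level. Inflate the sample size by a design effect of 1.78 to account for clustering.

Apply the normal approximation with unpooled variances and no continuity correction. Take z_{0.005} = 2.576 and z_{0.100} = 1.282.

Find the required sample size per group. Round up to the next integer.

n = (z_{α/2} + z_β)² · [p₁(1−p₁) + p₂(1−p₂)] / (p₁ − p₂)²
  = (2.576 + 1.282)² · (0.64·0.36 + 0.53·0.47) / (0.11)²
  = (3.858)² · (0.2304 + 0.2491) / 0.0121
  = 14.8842 · 0.4795 / 0.0121
  = 589.83
Design effect: 1.78 × 589.83 = 1049.90.
Round up → n = 1050 per group.

n = 1050 per group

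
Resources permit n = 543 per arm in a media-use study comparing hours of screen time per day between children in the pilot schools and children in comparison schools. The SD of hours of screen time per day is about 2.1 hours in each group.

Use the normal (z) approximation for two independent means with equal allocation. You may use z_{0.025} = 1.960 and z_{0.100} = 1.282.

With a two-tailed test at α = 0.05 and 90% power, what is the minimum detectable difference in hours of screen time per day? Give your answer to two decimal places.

Minimum detectable difference ≈ 0.41 hours

δ = (z_{α/2} + z_β) · √((σ₁²+σ₂²)/n)
  = (1.960 + 1.282) · √(8.82/543)
  = 3.242 · √0.01624
  = 3.242 · 0.1274
  = 0.4132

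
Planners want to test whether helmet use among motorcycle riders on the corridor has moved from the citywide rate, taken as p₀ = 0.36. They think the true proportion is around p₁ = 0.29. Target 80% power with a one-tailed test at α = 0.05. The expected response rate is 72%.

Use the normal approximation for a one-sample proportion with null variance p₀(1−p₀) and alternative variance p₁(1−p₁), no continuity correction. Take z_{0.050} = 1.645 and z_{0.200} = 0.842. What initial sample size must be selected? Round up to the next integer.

n = [z_α·√(p₀q₀) + z_β·√(p₁q₁)]² / (p₁ − p₀)²
  = [1.645·√(0.36·0.64) + 0.842·√(0.29·0.71)]² / (-0.07)²
  = [1.645·0.4800 + 0.842·0.4538]² / 0.0049
  = [1.1717]² / 0.0049
  = 280.16
Adjust for 72% response: 280.16 / 0.72 = 389.12.
Round up → n = 390.

n = 390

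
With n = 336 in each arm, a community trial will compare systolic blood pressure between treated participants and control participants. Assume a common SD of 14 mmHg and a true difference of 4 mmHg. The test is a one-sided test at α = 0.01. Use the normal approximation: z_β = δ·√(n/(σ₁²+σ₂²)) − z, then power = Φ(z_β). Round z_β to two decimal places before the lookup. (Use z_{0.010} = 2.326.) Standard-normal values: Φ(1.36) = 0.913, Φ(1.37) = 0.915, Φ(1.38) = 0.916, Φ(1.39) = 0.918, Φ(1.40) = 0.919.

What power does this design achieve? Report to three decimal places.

z_β = δ·√(n/(σ₁²+σ₂²)) − z_α
    = 4 · √(336/392) − 2.326
    = 4 · 0.92582 − 2.326
    = 3.7033 − 2.326 = 1.3773 → 1.38
Power = Φ(1.38) = 0.916.

Power ≈ 0.916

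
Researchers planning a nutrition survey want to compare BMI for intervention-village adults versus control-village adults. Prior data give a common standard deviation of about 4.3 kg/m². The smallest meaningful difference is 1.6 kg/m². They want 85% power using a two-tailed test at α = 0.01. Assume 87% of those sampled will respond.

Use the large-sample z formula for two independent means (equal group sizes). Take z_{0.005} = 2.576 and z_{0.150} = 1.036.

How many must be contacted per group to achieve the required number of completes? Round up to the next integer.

n = (z_{α/2} + z_β)² · (σ₁² + σ₂²) / δ²
  = (2.576 + 1.036)² · (2·4.3² = 36.98) / 1.6²
  = 13.0465 · 36.98 / 2.56
  = 188.46
Adjust for 87% response: 188.46 / 0.87 = 216.62.
Round up → n = 217 per group.

n = 217 per group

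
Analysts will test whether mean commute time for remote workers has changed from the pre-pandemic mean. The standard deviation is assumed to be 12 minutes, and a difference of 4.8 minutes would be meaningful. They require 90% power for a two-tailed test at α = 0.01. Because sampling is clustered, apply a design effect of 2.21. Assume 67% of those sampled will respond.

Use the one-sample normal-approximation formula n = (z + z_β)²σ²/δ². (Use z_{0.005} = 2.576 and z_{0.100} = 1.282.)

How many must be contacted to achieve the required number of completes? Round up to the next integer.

n = 307

n = (z_{α/2} + z_β)² · σ² / δ²
  = (2.576 + 1.282)² · 12² / 4.8²
  = 14.8842 · 144 / 23.04
  = 93.03
Design effect: 2.21 × 93.03 = 205.59.
Adjust for 67% response: 205.59 / 0.67 = 306.85.
Round up → n = 307.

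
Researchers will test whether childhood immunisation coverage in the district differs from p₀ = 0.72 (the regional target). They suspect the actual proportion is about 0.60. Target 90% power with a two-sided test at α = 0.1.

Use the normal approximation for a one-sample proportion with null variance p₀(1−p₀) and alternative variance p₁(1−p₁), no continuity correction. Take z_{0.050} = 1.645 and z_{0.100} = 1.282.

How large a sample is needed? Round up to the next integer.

n = [z_{α/2}·√(p₀q₀) + z_β·√(p₁q₁)]² / (p₁ − p₀)²
  = [1.645·√(0.72·0.28) + 1.282·√(0.60·0.40)]² / (-0.12)²
  = [1.645·0.4490 + 1.282·0.4899]² / 0.0144
  = [1.3667]² / 0.0144
  = 129.70
Round up → n = 130.

n = 130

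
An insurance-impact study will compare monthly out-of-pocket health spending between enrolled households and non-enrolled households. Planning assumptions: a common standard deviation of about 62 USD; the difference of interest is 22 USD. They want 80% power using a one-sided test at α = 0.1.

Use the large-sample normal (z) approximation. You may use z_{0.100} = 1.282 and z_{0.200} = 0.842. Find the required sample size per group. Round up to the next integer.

n = (z_α + z_β)² · (σ₁² + σ₂²) / δ²
  = (1.282 + 0.842)² · (2·62² = 7688) / 22²
  = 4.5114 · 7688 / 484
  = 71.66
Round up → n = 72 per group.

n = 72 per group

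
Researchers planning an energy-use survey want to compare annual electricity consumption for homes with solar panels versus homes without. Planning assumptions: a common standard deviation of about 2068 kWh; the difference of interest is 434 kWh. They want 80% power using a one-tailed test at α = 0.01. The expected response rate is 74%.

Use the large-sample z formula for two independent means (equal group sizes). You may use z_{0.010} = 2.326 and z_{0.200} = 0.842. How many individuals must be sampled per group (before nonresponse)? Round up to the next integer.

n = (z_α + z_β)² · (σ₁² + σ₂²) / δ²
  = (2.326 + 0.842)² · (2·2068² = 8553248) / 434²
  = 10.0362 · 8553248 / 188356
  = 455.75
Adjust for 74% response: 455.75 / 0.74 = 615.87.
Round up → n = 616 per group.

n = 616 per group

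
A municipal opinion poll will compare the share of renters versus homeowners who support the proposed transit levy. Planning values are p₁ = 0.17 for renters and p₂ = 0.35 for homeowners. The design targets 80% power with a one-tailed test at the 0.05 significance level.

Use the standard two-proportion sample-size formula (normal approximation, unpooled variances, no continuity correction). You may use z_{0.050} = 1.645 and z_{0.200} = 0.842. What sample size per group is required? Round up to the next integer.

n = (z_α + z_β)² · [p₁(1−p₁) + p₂(1−p₂)] / (p₁ − p₂)²
  = (1.645 + 0.842)² · (0.17·0.83 + 0.35·0.65) / (-0.18)²
  = (2.487)² · (0.1411 + 0.2275) / 0.0324
  = 6.1852 · 0.3686 / 0.0324
  = 70.37
Round up → n = 71 per group.

n = 71 per group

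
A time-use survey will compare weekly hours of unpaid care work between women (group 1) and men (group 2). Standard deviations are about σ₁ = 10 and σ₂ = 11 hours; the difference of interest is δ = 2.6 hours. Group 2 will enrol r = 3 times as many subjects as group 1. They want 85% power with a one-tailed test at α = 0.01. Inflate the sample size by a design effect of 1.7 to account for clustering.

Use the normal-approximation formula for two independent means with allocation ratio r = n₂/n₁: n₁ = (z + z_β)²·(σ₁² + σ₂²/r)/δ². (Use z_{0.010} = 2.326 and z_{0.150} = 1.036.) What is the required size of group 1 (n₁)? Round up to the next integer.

n₁ = (z_α + z_β)² · (σ₁² + σ₂²/r) / δ²
   = (2.326 + 1.036)² · (10² + 11²/3) / 2.6²
   = 11.3030 · (100 + 40.3333) / 6.76
   = 11.3030 · 140.3333 / 6.76
   = 234.64
Design effect: 1.7 × 234.64 = 398.89.
Round up → n₁ = 399; n₂ = r·n₁ = 3 × 399 = 1197.

n₁ = 399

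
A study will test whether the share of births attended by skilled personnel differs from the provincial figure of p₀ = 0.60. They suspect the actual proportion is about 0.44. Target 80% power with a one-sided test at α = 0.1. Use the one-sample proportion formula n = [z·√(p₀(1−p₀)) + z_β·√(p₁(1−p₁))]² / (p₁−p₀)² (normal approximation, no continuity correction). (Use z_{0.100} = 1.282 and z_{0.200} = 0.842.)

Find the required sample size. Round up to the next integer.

n = [z_α·√(p₀q₀) + z_β·√(p₁q₁)]² / (p₁ − p₀)²
  = [1.282·√(0.60·0.40) + 0.842·√(0.44·0.56)]² / (-0.16)²
  = [1.282·0.4899 + 0.842·0.4964]² / 0.0256
  = [1.0460]² / 0.0256
  = 42.74
Round up → n = 43.

n = 43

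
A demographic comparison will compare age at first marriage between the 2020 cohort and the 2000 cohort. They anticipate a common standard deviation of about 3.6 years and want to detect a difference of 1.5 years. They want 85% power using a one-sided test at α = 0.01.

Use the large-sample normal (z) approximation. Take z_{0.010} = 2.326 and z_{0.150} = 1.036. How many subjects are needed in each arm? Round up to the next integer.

n = 131 per group

n = (z_α + z_β)² · (σ₁² + σ₂²) / δ²
  = (2.326 + 1.036)² · (2·3.6² = 25.92) / 1.5²
  = 11.3030 · 25.92 / 2.25
  = 130.21
Round up → n = 131 per group.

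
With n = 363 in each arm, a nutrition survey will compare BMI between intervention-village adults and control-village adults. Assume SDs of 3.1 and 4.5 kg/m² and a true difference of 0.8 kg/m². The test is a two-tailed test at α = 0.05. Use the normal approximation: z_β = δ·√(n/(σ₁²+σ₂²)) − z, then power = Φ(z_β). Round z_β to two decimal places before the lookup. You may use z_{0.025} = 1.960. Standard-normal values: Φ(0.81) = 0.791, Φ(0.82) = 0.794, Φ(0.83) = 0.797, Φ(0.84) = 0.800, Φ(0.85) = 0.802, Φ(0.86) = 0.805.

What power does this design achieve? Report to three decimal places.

Power ≈ 0.797

z_β = δ·√(n/(σ₁²+σ₂²)) − z_{α/2}
    = 0.8 · √(363/29.86) − 1.960
    = 0.8 · 3.48665 − 1.960
    = 2.7893 − 1.960 = 0.8293 → 0.83
Power = Φ(0.83) = 0.797.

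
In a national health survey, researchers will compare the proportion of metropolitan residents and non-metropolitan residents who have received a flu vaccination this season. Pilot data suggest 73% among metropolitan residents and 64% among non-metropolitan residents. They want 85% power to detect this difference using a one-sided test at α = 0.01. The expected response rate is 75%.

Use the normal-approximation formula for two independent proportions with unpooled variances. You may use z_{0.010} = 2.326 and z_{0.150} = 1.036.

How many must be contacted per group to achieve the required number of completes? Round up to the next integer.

n = 796 per group

n = (z_α + z_β)² · [p₁(1−p₁) + p₂(1−p₂)] / (p₁ − p₂)²
  = (2.326 + 1.036)² · (0.73·0.27 + 0.64·0.36) / (0.09)²
  = (3.362)² · (0.1971 + 0.2304) / 0.0081
  = 11.3030 · 0.4275 / 0.0081
  = 596.55
Adjust for 75% response: 596.55 / 0.75 = 795.40.
Round up → n = 796 per group.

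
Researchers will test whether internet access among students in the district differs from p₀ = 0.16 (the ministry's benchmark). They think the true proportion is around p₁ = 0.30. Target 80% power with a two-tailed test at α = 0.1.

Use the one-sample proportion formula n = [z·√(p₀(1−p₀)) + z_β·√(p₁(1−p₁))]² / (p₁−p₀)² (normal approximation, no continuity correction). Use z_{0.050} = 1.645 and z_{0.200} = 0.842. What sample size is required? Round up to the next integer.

n = 50

n = [z_{α/2}·√(p₀q₀) + z_β·√(p₁q₁)]² / (p₁ − p₀)²
  = [1.645·√(0.16·0.84) + 0.842·√(0.30·0.70)]² / (0.14)²
  = [1.645·0.3666 + 0.842·0.4583]² / 0.0196
  = [0.9889]² / 0.0196
  = 49.90
Round up → n = 50.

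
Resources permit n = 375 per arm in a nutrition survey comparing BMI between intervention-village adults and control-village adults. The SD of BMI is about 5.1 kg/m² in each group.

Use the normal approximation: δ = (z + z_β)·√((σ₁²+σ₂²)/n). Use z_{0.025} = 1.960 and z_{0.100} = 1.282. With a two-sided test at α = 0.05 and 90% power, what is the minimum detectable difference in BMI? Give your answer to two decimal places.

δ = (z_{α/2} + z_β) · √((σ₁²+σ₂²)/n)
  = (1.960 + 1.282) · √(52.02/375)
  = 3.242 · √0.13872
  = 3.242 · 0.3725
  = 1.2075

Minimum detectable difference ≈ 1.21 kg/m²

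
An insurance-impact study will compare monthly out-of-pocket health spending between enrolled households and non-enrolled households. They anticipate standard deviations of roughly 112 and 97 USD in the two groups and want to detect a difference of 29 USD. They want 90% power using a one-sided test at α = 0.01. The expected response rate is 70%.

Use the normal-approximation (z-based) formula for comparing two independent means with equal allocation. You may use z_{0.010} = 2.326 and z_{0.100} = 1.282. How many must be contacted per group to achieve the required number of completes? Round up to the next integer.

n = (z_α + z_β)² · (σ₁² + σ₂²) / δ²
  = (2.326 + 1.282)² · (112² + 97² = 21953) / 29²
  = 13.0177 · 21953 / 841
  = 339.81
Adjust for 70% response: 339.81 / 0.70 = 485.44.
Round up → n = 486 per group.

n = 486 per group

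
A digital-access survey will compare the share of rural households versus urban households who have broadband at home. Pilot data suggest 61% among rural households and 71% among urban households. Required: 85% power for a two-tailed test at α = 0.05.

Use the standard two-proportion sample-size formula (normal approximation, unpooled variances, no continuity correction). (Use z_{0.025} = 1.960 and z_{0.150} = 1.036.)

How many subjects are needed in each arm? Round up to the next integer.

n = (z_{α/2} + z_β)² · [p₁(1−p₁) + p₂(1−p₂)] / (p₁ − p₂)²
  = (1.960 + 1.036)² · (0.61·0.39 + 0.71·0.29) / (-0.10)²
  = (2.996)² · (0.2379 + 0.2059) / 0.0100
  = 8.9760 · 0.4438 / 0.0100
  = 398.36
Round up → n = 399 per group.

n = 399 per group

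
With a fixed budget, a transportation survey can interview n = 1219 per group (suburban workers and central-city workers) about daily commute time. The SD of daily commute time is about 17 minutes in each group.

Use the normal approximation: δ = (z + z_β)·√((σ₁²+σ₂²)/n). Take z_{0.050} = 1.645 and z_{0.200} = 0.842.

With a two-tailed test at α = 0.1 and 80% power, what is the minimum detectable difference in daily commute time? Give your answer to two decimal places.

Minimum detectable difference ≈ 1.71 minutes

δ = (z_{α/2} + z_β) · √((σ₁²+σ₂²)/n)
  = (1.645 + 0.842) · √(578/1219)
  = 2.487 · √0.47416
  = 2.487 · 0.6886
  = 1.7125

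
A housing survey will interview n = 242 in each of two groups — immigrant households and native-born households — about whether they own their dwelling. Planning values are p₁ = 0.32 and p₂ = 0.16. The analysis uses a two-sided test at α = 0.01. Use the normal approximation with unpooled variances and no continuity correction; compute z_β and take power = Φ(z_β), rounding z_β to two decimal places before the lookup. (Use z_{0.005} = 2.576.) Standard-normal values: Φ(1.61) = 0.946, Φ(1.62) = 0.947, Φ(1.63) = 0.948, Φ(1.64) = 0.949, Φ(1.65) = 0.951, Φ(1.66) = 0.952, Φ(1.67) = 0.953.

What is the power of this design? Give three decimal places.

z_β = |p₁−p₂|·√(n/[p₁q₁+p₂q₂]) − z_{α/2}
    = 0.16 · √(242/0.3520) − 2.576
    = 0.16 · 26.2202 − 2.576
    = 4.1952 − 2.576 = 1.6192 → 1.62
Power = Φ(1.62) = 0.947.

Power ≈ 0.947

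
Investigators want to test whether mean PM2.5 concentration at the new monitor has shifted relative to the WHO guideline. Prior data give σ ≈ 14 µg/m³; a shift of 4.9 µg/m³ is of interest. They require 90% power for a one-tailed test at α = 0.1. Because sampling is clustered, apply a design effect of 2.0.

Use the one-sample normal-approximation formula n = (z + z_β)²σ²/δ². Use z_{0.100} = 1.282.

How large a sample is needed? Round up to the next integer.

n = (z_α + z_β)² · σ² / δ²
  = (1.282 + 1.282)² · 14² / 4.9²
  = 6.5741 · 196 / 24.01
  = 53.67
Design effect: 2.0 × 53.67 = 107.33.
Round up → n = 108.

n = 108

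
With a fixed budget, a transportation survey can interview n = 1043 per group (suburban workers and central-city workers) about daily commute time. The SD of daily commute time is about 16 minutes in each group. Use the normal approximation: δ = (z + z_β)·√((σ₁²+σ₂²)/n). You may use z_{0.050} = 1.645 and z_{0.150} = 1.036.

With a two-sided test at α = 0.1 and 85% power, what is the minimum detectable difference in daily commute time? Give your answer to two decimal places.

Minimum detectable difference ≈ 1.88 minutes

δ = (z_{α/2} + z_β) · √((σ₁²+σ₂²)/n)
  = (1.645 + 1.036) · √(512/1043)
  = 2.681 · √0.49089
  = 2.681 · 0.7006
  = 1.8784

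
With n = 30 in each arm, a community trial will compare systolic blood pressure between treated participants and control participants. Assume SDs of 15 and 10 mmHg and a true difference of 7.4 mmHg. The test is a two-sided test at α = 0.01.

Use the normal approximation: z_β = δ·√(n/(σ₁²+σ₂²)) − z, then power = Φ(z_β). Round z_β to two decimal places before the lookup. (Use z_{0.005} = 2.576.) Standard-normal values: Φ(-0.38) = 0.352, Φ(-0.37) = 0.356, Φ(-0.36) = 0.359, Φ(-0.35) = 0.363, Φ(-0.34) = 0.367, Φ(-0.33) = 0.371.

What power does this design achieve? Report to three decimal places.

Power ≈ 0.371

z_β = δ·√(n/(σ₁²+σ₂²)) − z_{α/2}
    = 7.4 · √(30/325) − 2.576
    = 7.4 · 0.30382 − 2.576
    = 2.2483 − 2.576 = -0.3277 → -0.33
Power = Φ(-0.33) = 0.371.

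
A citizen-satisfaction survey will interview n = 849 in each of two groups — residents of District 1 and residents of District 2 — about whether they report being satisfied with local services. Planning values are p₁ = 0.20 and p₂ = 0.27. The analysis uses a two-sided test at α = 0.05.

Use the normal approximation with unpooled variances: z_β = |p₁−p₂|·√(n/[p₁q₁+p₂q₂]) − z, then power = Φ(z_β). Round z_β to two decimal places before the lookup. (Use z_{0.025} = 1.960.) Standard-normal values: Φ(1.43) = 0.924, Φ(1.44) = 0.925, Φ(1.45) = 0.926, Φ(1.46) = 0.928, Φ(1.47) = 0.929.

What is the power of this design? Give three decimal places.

Power ≈ 0.926

z_β = |p₁−p₂|·√(n/[p₁q₁+p₂q₂]) − z_{α/2}
    = 0.07 · √(849/0.3571) − 1.960
    = 0.07 · 48.7595 − 1.960
    = 3.4132 − 1.960 = 1.4532 → 1.45
Power = Φ(1.45) = 0.926.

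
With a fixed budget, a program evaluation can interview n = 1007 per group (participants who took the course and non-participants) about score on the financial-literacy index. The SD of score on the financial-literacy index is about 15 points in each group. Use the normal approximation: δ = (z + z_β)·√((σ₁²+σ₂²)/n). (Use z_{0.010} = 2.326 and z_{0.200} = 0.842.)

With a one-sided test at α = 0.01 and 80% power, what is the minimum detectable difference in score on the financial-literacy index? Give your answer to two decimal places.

δ = (z_α + z_β) · √((σ₁²+σ₂²)/n)
  = (2.326 + 0.842) · √(450/1007)
  = 3.168 · √0.44687
  = 3.168 · 0.6685
  = 2.1178

Minimum detectable difference ≈ 2.12 points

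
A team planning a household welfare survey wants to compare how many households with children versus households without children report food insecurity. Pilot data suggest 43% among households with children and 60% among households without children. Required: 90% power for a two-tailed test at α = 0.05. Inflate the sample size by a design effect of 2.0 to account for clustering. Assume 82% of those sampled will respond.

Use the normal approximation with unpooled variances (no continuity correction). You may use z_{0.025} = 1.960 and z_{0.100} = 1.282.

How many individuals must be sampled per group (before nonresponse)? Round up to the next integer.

n = 431 per group

n = (z_{α/2} + z_β)² · [p₁(1−p₁) + p₂(1−p₂)] / (p₁ − p₂)²
  = (1.960 + 1.282)² · (0.43·0.57 + 0.60·0.40) / (-0.17)²
  = (3.242)² · (0.2451 + 0.2400) / 0.0289
  = 10.5106 · 0.4851 / 0.0289
  = 176.42
Design effect: 2.0 × 176.42 = 352.85.
Adjust for 82% response: 352.85 / 0.82 = 430.30.
Round up → n = 431 per group.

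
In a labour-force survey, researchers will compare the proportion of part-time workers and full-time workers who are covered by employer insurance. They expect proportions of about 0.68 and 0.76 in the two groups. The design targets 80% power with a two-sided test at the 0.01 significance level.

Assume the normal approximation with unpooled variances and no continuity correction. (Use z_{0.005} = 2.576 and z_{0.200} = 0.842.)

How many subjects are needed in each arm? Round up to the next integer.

n = (z_{α/2} + z_β)² · [p₁(1−p₁) + p₂(1−p₂)] / (p₁ − p₂)²
  = (2.576 + 0.842)² · (0.68·0.32 + 0.76·0.24) / (-0.08)²
  = (3.418)² · (0.2176 + 0.1824) / 0.0064
  = 11.6827 · 0.4000 / 0.0064
  = 730.17
Round up → n = 731 per group.

n = 731 per group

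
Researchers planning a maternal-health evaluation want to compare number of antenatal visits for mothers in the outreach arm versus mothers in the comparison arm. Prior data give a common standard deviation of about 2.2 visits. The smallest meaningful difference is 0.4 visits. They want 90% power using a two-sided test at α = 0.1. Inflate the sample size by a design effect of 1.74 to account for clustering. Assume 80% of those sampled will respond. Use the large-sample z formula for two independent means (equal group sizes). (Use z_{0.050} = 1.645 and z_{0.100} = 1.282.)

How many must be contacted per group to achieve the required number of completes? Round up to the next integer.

n = 1128 per group

n = (z_{α/2} + z_β)² · (σ₁² + σ₂²) / δ²
  = (1.645 + 1.282)² · (2·2.2² = 9.68) / 0.4²
  = 8.5673 · 9.68 / 0.16
  = 518.32
Design effect: 1.74 × 518.32 = 901.88.
Adjust for 80% response: 901.88 / 0.80 = 1127.35.
Round up → n = 1128 per group.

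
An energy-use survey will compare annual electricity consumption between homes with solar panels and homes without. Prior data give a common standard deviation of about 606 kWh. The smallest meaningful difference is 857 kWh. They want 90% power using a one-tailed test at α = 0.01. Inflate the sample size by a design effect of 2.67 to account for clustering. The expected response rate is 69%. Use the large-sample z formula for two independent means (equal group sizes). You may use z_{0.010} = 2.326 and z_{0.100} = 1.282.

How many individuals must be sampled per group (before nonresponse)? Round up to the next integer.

n = 51 per group

n = (z_α + z_β)² · (σ₁² + σ₂²) / δ²
  = (2.326 + 1.282)² · (2·606² = 734472) / 857²
  = 13.0177 · 734472 / 734449
  = 13.02
Design effect: 2.67 × 13.02 = 34.76.
Adjust for 69% response: 34.76 / 0.69 = 50.37.
Round up → n = 51 per group.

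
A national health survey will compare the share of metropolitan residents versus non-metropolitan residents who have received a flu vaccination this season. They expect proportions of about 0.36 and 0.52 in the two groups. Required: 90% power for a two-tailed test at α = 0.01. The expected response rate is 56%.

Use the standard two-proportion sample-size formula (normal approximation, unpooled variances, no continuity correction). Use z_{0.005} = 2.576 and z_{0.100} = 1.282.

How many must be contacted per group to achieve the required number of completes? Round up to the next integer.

n = (z_{α/2} + z_β)² · [p₁(1−p₁) + p₂(1−p₂)] / (p₁ − p₂)²
  = (2.576 + 1.282)² · (0.36·0.64 + 0.52·0.48) / (-0.16)²
  = (3.858)² · (0.2304 + 0.2496) / 0.0256
  = 14.8842 · 0.4800 / 0.0256
  = 279.08
Adjust for 56% response: 279.08 / 0.56 = 498.35.
Round up → n = 499 per group.

n = 499 per group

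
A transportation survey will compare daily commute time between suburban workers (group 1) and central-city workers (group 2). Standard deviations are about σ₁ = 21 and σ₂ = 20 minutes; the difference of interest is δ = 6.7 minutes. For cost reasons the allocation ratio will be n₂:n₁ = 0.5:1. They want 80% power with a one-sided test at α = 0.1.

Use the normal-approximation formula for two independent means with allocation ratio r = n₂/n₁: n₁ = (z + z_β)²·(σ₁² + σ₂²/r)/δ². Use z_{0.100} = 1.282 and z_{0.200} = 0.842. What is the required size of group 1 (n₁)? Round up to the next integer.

n₁ = (z_α + z_β)² · (σ₁² + σ₂²/r) / δ²
   = (1.282 + 0.842)² · (21² + 20²/0.5) / 6.7²
   = 4.5114 · (441 + 800) / 44.89
   = 4.5114 · 1241 / 44.89
   = 124.72
Round up → n₁ = 125; n₂ = r·n₁ = 0.5 × 125 = 63.

n₁ = 125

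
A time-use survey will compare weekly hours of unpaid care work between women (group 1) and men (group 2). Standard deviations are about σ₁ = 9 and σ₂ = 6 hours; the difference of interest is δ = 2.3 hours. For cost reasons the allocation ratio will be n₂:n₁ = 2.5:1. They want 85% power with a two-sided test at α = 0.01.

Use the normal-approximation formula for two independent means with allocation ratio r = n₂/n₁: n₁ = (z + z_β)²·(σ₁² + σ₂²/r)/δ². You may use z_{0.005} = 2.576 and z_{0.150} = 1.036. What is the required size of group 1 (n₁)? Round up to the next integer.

n₁ = 236

n₁ = (z_{α/2} + z_β)² · (σ₁² + σ₂²/r) / δ²
   = (2.576 + 1.036)² · (9² + 6²/2.5) / 2.3²
   = 13.0465 · (81 + 14.4) / 5.29
   = 13.0465 · 95.4 / 5.29
   = 235.28
Round up → n₁ = 236; n₂ = r·n₁ = 2.5 × 236 = 590.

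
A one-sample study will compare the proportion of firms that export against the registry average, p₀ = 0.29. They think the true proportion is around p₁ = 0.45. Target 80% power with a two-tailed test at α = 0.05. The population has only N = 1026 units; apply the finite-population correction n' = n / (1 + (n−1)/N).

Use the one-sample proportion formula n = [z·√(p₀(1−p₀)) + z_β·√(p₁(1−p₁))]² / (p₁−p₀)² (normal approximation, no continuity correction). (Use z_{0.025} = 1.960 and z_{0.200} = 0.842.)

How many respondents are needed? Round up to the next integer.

n = [z_{α/2}·√(p₀q₀) + z_β·√(p₁q₁)]² / (p₁ − p₀)²
  = [1.960·√(0.29·0.71) + 0.842·√(0.45·0.55)]² / (0.16)²
  = [1.960·0.4538 + 0.842·0.4975]² / 0.0256
  = [1.3083]² / 0.0256
  = 66.86
Finite-population correction (N = 1026): 66.86 / (1 + (66.86 − 1)/1026) = 62.82.
Round up → n = 63.

n = 63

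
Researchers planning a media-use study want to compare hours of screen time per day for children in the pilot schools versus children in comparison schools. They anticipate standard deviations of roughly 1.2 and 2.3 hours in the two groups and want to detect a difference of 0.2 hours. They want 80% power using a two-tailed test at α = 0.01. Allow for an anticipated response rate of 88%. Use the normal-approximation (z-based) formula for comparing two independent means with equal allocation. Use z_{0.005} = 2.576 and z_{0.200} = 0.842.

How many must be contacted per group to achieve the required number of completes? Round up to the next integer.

n = 2234 per group

n = (z_{α/2} + z_β)² · (σ₁² + σ₂²) / δ²
  = (2.576 + 0.842)² · (1.2² + 2.3² = 6.73) / 0.2²
  = 11.6827 · 6.73 / 0.04
  = 1965.62
Adjust for 88% response: 1965.62 / 0.88 = 2233.66.
Round up → n = 2234 per group.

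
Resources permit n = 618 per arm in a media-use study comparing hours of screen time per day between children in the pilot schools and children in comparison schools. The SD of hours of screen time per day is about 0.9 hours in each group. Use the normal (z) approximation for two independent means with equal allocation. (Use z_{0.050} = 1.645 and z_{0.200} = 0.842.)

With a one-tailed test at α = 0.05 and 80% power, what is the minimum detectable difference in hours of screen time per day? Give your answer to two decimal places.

Minimum detectable difference ≈ 0.13 hours

δ = (z_α + z_β) · √((σ₁²+σ₂²)/n)
  = (1.645 + 0.842) · √(1.62/618)
  = 2.487 · √0.00262
  = 2.487 · 0.0512
  = 0.1273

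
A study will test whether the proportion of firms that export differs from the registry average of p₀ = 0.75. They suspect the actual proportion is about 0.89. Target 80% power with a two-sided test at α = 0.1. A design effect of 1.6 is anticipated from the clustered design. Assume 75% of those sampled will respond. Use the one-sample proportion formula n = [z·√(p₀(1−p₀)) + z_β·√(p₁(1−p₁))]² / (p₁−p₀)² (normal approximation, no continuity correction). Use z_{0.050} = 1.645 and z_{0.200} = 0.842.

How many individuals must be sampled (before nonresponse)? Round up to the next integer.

n = [z_{α/2}·√(p₀q₀) + z_β·√(p₁q₁)]² / (p₁ − p₀)²
  = [1.645·√(0.75·0.25) + 0.842·√(0.89·0.11)]² / (0.14)²
  = [1.645·0.4330 + 0.842·0.3129]² / 0.0196
  = [0.9758]² / 0.0196
  = 48.58
Design effect: 1.6 × 48.58 = 77.72.
Adjust for 75% response: 77.72 / 0.75 = 103.63.
Round up → n = 104.

n = 104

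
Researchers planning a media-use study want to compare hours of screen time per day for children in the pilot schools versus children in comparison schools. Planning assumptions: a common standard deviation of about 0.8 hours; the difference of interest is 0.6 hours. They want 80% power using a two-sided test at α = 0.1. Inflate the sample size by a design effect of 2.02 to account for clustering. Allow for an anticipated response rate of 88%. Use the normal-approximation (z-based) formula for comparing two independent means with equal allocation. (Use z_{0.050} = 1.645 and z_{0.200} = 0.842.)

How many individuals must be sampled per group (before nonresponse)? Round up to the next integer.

n = (z_{α/2} + z_β)² · (σ₁² + σ₂²) / δ²
  = (1.645 + 0.842)² · (2·0.8² = 1.28) / 0.6²
  = 6.1852 · 1.28 / 0.36
  = 21.99
Design effect: 2.02 × 21.99 = 44.42.
Adjust for 88% response: 44.42 / 0.88 = 50.48.
Round up → n = 51 per group.

n = 51 per group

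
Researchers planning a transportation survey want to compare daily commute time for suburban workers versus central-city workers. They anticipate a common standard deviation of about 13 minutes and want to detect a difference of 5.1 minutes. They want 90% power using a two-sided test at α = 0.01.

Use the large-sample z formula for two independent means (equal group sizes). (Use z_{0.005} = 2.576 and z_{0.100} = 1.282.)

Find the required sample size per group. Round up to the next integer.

n = (z_{α/2} + z_β)² · (σ₁² + σ₂²) / δ²
  = (2.576 + 1.282)² · (2·13² = 338) / 5.1²
  = 14.8842 · 338 / 26.01
  = 193.42
Round up → n = 194 per group.

n = 194 per group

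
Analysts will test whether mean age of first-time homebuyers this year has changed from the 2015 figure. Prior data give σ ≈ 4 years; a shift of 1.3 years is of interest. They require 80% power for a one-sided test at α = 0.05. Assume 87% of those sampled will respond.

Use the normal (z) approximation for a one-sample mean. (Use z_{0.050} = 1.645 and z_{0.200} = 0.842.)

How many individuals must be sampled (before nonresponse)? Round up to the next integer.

n = (z_α + z_β)² · σ² / δ²
  = (1.645 + 0.842)² · 4² / 1.3²
  = 6.1852 · 16 / 1.69
  = 58.56
Adjust for 87% response: 58.56 / 0.87 = 67.31.
Round up → n = 68.

n = 68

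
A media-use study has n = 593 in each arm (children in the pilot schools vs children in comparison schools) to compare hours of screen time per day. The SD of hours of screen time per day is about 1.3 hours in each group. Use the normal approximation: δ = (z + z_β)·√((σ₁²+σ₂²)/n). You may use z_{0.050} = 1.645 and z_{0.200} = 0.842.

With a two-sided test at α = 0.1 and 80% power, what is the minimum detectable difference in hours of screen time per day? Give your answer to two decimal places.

δ = (z_{α/2} + z_β) · √((σ₁²+σ₂²)/n)
  = (1.645 + 0.842) · √(3.38/593)
  = 2.487 · √0.0057
  = 2.487 · 0.0755
  = 0.1878

Minimum detectable difference ≈ 0.19 hours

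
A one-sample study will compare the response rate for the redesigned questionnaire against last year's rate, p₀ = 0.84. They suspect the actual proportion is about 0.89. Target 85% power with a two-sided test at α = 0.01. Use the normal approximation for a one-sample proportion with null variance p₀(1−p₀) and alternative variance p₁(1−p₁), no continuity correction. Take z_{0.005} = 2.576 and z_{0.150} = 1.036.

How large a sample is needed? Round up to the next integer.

n = 644

n = [z_{α/2}·√(p₀q₀) + z_β·√(p₁q₁)]² / (p₁ − p₀)²
  = [2.576·√(0.84·0.16) + 1.036·√(0.89·0.11)]² / (0.05)²
  = [2.576·0.3666 + 1.036·0.3129]² / 0.0025
  = [1.2685]² / 0.0025
  = 643.67
Round up → n = 644.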